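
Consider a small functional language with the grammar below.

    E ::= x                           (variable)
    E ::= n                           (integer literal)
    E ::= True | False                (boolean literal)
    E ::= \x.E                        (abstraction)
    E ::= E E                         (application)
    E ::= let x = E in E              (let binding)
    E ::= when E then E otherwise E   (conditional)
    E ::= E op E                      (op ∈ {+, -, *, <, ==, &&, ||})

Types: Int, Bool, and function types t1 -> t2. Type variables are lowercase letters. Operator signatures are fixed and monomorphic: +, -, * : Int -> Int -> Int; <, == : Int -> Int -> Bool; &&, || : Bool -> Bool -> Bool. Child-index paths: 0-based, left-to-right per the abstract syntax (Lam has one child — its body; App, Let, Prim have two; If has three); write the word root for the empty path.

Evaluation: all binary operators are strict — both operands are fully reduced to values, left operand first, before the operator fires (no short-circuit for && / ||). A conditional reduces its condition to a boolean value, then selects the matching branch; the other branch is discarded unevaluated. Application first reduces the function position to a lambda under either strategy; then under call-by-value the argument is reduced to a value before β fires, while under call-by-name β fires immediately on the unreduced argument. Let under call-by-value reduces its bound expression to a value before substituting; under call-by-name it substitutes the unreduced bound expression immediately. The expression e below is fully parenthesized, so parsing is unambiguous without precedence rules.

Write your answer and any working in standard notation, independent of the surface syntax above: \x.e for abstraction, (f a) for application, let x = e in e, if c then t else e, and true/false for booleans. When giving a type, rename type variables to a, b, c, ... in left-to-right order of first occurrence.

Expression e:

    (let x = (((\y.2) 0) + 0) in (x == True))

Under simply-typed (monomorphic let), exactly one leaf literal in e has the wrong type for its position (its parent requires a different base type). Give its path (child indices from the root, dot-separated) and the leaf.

Answer: 1.1 : true

Derivation:
\y._ : a -> Int
  unify a -> Int ~ Int -> b
  unify a ~ Int
  unify Int ~ b
_ _ : Int
  unify Int ~ Int
  unify Int ~ Int
let x : Int
x : Int
  unify Int ~ Int
  unify Bool ~ Int
  FAIL: mismatch Bool ~ Int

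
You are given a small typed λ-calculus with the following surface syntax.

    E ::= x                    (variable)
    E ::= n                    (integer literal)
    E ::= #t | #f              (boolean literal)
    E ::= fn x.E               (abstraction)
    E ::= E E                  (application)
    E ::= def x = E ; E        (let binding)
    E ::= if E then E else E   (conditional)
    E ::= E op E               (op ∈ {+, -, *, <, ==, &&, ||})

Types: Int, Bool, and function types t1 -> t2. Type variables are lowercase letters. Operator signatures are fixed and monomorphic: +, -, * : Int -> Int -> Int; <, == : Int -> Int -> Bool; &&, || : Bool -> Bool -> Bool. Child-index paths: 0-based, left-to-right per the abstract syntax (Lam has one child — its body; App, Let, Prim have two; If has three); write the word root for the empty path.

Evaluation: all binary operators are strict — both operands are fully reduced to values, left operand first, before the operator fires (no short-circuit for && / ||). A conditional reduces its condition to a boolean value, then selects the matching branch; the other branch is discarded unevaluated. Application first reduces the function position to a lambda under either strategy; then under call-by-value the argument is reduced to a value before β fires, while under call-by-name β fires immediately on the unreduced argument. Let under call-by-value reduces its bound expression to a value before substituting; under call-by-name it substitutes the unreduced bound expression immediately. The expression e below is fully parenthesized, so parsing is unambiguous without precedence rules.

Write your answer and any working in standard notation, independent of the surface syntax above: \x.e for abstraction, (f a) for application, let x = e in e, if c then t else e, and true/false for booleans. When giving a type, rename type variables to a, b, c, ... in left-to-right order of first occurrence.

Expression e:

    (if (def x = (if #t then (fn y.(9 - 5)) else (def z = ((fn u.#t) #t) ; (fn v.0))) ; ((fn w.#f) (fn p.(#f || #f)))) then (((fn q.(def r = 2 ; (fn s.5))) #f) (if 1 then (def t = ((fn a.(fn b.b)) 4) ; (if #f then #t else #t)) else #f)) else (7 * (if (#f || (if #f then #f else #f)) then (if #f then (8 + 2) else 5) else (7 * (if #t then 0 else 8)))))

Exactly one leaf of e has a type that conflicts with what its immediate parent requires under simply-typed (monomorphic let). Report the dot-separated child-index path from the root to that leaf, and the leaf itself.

Trace:
  unify Bool ~ Bool
  unify Int ~ Int
  unify Int ~ Int
\y._ : a -> Int
\u._ : b -> Bool
  unify b -> Bool ~ Bool -> c
  unify b ~ Bool
  unify Bool ~ c
_ _ : Bool
let z : Bool
\v._ : d -> Int
  unify a -> Int ~ d -> Int
  unify a ~ d
  unify Int ~ Int
let x : d -> Int
\w._ : e -> Bool
  unify Bool ~ Bool
  unify Bool ~ Bool
\p._ : f -> Bool
  unify e -> Bool ~ (f -> Bool) -> g
  unify e ~ f -> Bool
  unify Bool ~ g
_ _ : Bool
  unify Bool ~ Bool
let r : Int
\s._ : i -> Int
\q._ : h -> i -> Int
  unify h -> i -> Int ~ Bool -> j
  unify h ~ Bool
  unify i -> Int ~ j
_ _ : i -> Int
  unify Int ~ Bool
  FAIL: mismatch Int ~ Bool

Answer: 1.1.0 : 1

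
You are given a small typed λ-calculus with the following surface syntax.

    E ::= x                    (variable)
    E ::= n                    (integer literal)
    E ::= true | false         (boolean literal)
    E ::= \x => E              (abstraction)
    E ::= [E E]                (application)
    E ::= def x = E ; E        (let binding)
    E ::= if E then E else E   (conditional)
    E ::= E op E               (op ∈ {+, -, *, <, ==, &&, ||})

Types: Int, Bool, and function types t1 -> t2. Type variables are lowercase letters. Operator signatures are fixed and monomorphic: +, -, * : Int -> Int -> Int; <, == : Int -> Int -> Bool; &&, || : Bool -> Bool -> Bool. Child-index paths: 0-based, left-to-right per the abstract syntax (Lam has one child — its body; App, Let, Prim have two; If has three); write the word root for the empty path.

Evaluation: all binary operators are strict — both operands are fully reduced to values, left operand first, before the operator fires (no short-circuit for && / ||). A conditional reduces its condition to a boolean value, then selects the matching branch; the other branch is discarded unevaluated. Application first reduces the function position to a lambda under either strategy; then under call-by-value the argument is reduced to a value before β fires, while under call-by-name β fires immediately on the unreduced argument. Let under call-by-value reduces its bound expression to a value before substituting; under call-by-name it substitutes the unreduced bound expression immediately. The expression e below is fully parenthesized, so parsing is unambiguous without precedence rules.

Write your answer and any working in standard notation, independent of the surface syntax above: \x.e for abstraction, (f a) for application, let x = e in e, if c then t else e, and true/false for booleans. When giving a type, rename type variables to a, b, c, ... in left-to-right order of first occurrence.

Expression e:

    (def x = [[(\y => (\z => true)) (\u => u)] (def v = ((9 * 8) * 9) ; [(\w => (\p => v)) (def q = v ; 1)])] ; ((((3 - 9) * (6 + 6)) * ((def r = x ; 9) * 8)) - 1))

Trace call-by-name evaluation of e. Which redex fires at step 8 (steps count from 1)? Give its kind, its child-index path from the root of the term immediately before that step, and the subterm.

Answer: delta at root : (-5184 - 1)

Working:
step 0: (let x = (((\y.(\z.true)) (\u.u)) (let v = ((9 * 8) * 9) in ((\w.(\p.v)) (let q = v in 1)))) in ((((3 - 9) * (6 + 6)) * ((let r = x in 9) * 8)) - 1))
step 1: [let@root] ((((3 - 9) * (6 + 6)) * ((let r = (((\y.(\z.true)) (\u.u)) (let v = ((9 * 8) * 9) in ((\w.(\p.v)) (let q = v in 1)))) in 9) * 8)) - 1)
step 2: [delta@0.0.0] (((-6 * (6 + 6)) * ((let r = (((\y.(\z.true)) (\u.u)) (let v = ((9 * 8) * 9) in ((\w.(\p.v)) (let q = v in 1)))) in 9) * 8)) - 1)
step 3: [delta@0.0.1] (((-6 * 12) * ((let r = (((\y.(\z.true)) (\u.u)) (let v = ((9 * 8) * 9) in ((\w.(\p.v)) (let q = v in 1)))) in 9) * 8)) - 1)
step 4: [delta@0.0] ((-72 * ((let r = (((\y.(\z.true)) (\u.u)) (let v = ((9 * 8) * 9) in ((\w.(\p.v)) (let q = v in 1)))) in 9) * 8)) - 1)
step 5: [let@0.1.0] ((-72 * (9 * 8)) - 1)
step 6: [delta@0.1] ((-72 * 72) - 1)
step 7: [delta@0] (-5184 - 1)
step 8: [delta@root] -5185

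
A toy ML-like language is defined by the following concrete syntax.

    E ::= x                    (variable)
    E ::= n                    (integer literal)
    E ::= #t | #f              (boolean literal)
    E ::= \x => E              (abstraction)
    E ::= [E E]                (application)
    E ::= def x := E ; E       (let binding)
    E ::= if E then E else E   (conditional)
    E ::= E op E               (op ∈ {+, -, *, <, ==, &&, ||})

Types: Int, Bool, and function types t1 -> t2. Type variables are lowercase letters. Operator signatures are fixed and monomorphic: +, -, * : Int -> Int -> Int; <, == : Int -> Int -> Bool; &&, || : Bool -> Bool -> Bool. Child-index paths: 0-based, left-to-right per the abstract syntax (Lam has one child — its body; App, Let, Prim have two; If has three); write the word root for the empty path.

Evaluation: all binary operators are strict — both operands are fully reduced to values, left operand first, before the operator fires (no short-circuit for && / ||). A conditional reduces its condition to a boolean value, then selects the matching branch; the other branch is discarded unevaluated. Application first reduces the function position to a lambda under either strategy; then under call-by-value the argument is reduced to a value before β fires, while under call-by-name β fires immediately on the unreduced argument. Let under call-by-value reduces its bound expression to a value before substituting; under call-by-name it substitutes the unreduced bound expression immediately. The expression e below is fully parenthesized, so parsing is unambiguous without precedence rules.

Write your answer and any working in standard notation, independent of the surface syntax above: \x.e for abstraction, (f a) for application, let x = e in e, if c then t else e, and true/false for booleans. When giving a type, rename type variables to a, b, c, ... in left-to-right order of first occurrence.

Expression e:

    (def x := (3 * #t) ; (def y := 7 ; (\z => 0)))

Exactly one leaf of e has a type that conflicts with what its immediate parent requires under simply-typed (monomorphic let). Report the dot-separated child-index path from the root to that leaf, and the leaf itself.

Answer: 0.1 : true

Derivation:
  unify Int ~ Int
  unify Bool ~ Int
  FAIL: mismatch Bool ~ Int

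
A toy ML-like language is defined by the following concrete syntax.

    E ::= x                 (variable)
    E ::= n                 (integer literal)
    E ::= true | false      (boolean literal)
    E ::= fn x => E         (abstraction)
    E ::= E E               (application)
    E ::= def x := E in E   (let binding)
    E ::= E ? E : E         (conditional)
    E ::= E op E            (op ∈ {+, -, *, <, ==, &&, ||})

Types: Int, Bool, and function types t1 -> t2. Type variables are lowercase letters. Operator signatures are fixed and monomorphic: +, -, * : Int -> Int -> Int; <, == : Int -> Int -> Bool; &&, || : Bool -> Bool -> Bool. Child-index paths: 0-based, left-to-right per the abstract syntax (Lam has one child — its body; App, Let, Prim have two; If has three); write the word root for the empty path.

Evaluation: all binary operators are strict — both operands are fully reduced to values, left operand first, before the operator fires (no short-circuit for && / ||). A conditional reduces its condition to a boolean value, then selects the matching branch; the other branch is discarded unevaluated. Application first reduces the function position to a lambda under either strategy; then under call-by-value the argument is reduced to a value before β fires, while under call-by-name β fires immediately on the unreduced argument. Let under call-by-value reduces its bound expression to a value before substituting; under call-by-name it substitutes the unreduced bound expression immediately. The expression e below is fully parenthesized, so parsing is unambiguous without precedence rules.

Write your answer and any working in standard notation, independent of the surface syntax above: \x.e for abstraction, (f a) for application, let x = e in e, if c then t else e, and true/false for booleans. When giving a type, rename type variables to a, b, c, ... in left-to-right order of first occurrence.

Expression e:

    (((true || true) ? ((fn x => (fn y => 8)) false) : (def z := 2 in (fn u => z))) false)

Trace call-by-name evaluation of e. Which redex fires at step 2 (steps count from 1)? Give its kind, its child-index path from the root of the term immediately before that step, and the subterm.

Answer: if at 0 : (if true then ((\x.(\y.8)) false) else (let z = 2 in (\u.z)))

Derivation:
step 0: ((if (true || true) then ((\x.(\y.8)) false) else (let z = 2 in (\u.z))) false)
step 1: [delta@0.0] ((if true then ((\x.(\y.8)) false) else (let z = 2 in (\u.z))) false)
step 2: [if@0] (((\x.(\y.8)) false) false)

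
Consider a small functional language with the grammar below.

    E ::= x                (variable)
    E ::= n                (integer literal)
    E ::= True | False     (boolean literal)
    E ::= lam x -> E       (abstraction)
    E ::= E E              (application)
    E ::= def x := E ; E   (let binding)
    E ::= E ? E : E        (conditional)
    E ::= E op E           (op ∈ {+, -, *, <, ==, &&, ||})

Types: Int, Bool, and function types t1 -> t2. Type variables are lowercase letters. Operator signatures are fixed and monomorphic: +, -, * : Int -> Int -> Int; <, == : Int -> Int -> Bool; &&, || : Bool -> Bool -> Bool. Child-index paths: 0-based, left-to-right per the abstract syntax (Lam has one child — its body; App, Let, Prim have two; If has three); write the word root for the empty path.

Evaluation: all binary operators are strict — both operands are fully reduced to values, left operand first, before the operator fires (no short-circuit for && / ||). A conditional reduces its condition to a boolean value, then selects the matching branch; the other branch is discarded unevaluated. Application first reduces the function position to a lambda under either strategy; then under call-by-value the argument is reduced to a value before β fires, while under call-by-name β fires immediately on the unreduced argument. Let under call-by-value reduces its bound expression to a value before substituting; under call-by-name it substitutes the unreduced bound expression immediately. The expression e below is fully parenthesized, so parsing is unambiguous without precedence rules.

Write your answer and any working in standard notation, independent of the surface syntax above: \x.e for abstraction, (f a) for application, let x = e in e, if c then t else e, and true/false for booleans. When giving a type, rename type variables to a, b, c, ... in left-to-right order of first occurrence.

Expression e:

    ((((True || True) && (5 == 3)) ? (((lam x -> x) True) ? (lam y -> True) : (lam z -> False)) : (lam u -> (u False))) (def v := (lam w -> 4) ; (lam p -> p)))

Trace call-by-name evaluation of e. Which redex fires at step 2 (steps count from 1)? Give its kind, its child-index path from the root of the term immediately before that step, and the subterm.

Derivation:
step 0: ((if ((true || true) && (5 == 3)) then (if ((\x.x) true) then (\y.true) else (\z.false)) else (\u.(u false))) (let v = (\w.4) in (\p.p)))
step 1: [delta@0.0.0] ((if (true && (5 == 3)) then (if ((\x.x) true) then (\y.true) else (\z.false)) else (\u.(u false))) (let v = (\w.4) in (\p.p)))
step 2: [delta@0.0.1] ((if (true && false) then (if ((\x.x) true) then (\y.true) else (\z.false)) else (\u.(u false))) (let v = (\w.4) in (\p.p)))

Answer: delta at 0.0.1 : (5 == 3)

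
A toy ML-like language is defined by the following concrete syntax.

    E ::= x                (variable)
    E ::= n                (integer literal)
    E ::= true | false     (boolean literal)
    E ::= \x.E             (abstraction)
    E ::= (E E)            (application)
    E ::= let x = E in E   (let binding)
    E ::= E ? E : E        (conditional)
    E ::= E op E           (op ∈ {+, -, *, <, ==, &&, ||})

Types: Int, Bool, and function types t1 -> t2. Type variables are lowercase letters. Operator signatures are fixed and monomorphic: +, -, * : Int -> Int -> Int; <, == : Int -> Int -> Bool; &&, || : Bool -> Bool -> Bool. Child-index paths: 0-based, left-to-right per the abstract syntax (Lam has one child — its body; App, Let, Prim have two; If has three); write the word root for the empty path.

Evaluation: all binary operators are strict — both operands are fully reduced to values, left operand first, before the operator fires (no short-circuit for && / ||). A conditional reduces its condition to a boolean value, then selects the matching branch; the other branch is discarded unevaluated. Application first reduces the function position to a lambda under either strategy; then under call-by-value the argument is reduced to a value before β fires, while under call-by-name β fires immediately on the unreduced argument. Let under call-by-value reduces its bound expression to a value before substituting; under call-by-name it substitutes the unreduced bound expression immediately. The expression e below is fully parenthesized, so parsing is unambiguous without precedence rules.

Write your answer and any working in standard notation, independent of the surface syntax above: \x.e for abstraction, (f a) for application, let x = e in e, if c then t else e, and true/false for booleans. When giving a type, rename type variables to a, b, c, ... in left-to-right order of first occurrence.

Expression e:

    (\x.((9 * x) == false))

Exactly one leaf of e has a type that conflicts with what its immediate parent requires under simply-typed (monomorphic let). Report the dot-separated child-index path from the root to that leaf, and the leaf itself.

Trace:
  unify Int ~ Int
x : a
  unify a ~ Int
  unify Int ~ Int
  unify Bool ~ Int
  FAIL: mismatch Bool ~ Int

Answer: 0.1 : false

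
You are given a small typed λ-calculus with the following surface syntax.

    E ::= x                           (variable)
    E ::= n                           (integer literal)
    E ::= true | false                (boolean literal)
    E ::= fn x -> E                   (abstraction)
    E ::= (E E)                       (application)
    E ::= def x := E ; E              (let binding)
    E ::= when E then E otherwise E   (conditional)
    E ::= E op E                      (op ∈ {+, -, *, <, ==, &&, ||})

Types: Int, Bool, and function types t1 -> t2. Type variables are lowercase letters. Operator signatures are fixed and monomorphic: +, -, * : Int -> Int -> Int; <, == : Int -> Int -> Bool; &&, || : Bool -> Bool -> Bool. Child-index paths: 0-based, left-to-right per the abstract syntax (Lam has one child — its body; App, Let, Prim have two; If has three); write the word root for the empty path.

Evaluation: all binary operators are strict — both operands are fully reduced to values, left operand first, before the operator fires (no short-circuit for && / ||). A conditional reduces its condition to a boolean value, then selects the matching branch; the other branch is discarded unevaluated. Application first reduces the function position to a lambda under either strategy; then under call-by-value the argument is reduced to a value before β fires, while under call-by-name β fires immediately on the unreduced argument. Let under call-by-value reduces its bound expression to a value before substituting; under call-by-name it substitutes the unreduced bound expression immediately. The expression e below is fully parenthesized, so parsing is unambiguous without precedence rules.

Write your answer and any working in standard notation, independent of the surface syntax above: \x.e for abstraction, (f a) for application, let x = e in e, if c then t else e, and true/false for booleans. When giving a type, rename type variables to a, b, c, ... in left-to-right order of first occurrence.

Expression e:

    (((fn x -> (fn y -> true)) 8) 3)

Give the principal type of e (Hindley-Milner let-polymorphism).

Answer: Bool

Derivation:
\y._ : b -> Bool
\x._ : a -> b -> Bool
  unify a -> b -> Bool ~ Int -> c
  unify a ~ Int
  unify b -> Bool ~ c
_ _ : b -> Bool
  unify b -> Bool ~ Int -> d
  unify b ~ Int
  unify Bool ~ d
_ _ : Bool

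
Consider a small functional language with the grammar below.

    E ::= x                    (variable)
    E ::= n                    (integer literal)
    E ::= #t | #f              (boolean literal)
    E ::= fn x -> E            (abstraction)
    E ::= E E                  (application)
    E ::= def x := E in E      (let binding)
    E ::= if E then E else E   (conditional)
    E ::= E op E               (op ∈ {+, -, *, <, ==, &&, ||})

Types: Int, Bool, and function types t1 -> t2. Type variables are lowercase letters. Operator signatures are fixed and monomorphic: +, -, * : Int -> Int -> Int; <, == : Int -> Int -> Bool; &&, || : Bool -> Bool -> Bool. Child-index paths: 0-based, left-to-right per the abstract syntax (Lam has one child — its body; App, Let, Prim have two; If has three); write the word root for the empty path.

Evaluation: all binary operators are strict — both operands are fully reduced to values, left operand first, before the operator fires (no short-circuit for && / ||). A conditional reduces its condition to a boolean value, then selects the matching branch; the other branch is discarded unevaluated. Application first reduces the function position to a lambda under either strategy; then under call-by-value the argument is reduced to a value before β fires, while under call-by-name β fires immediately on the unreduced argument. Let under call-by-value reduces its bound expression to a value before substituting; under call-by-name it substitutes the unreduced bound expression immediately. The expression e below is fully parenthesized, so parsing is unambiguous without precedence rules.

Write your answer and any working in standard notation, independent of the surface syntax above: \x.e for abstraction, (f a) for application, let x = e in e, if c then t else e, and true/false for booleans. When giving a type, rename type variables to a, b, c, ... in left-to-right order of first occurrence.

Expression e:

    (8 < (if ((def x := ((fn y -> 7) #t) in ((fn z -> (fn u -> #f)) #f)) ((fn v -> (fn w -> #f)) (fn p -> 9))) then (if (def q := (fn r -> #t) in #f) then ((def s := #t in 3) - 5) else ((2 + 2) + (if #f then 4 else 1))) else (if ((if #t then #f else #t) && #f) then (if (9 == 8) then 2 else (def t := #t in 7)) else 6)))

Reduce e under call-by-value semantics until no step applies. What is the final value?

Derivation:
step 0: (8 < (if ((let x = ((\y.7) true) in ((\z.(\u.false)) false)) ((\v.(\w.false)) (\p.9))) then (if (let q = (\r.true) in false) then ((let s = true in 3) - 5) else ((2 + 2) + (if false then 4 else 1))) else (if ((if true then false else true) && false) then (if (9 == 8) then 2 else (let t = true in 7)) else 6)))
step 1: [beta@1.0.0.0] (8 < (if ((let x = 7 in ((\z.(\u.false)) false)) ((\v.(\w.false)) (\p.9))) then (if (let q = (\r.true) in false) then ((let s = true in 3) - 5) else ((2 + 2) + (if false then 4 else 1))) else (if ((if true then false else true) && false) then (if (9 == 8) then 2 else (let t = true in 7)) else 6)))
step 2: [let@1.0.0] (8 < (if (((\z.(\u.false)) false) ((\v.(\w.false)) (\p.9))) then (if (let q = (\r.true) in false) then ((let s = true in 3) - 5) else ((2 + 2) + (if false then 4 else 1))) else (if ((if true then false else true) && false) then (if (9 == 8) then 2 else (let t = true in 7)) else 6)))
step 3: [beta@1.0.0] (8 < (if ((\u.false) ((\v.(\w.false)) (\p.9))) then (if (let q = (\r.true) in false) then ((let s = true in 3) - 5) else ((2 + 2) + (if false then 4 else 1))) else (if ((if true then false else true) && false) then (if (9 == 8) then 2 else (let t = true in 7)) else 6)))
step 4: [beta@1.0.1] (8 < (if ((\u.false) (\w.false)) then (if (let q = (\r.true) in false) then ((let s = true in 3) - 5) else ((2 + 2) + (if false then 4 else 1))) else (if ((if true then false else true) && false) then (if (9 == 8) then 2 else (let t = true in 7)) else 6)))
step 5: [beta@1.0] (8 < (if false then (if (let q = (\r.true) in false) then ((let s = true in 3) - 5) else ((2 + 2) + (if false then 4 else 1))) else (if ((if true then false else true) && false) then (if (9 == 8) then 2 else (let t = true in 7)) else 6)))
step 6: [if@1] (8 < (if ((if true then false else true) && false) then (if (9 == 8) then 2 else (let t = true in 7)) else 6))
step 7: [if@1.0.0] (8 < (if (false && false) then (if (9 == 8) then 2 else (let t = true in 7)) else 6))
step 8: [delta@1.0] (8 < (if false then (if (9 == 8) then 2 else (let t = true in 7)) else 6))
step 9: [if@1] (8 < 6)
step 10: [delta@root] false

Answer: false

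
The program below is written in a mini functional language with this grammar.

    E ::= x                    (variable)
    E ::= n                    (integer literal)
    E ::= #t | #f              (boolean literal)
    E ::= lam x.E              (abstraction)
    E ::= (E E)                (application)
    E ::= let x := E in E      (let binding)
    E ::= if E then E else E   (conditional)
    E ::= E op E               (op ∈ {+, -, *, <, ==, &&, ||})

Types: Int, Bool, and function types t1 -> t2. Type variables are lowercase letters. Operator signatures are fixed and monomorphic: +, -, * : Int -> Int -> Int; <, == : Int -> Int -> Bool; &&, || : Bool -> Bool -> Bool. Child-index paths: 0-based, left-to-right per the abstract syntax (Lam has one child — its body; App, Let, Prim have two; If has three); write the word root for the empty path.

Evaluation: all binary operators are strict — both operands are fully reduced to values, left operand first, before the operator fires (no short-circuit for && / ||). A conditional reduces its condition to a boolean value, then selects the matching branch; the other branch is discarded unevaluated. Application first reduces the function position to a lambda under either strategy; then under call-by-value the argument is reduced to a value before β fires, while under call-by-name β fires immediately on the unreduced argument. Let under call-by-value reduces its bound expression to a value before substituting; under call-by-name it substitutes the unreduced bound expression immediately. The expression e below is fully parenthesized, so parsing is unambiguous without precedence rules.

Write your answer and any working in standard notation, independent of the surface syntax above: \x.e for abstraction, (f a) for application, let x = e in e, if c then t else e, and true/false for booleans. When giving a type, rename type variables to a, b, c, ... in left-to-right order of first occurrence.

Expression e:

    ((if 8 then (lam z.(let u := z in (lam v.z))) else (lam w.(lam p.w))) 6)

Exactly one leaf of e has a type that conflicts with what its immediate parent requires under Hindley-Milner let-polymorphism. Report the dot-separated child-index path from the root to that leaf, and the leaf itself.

Answer: 0.0 : 8

Derivation:
  unify Int ~ Bool
  FAIL: mismatch Int ~ Bool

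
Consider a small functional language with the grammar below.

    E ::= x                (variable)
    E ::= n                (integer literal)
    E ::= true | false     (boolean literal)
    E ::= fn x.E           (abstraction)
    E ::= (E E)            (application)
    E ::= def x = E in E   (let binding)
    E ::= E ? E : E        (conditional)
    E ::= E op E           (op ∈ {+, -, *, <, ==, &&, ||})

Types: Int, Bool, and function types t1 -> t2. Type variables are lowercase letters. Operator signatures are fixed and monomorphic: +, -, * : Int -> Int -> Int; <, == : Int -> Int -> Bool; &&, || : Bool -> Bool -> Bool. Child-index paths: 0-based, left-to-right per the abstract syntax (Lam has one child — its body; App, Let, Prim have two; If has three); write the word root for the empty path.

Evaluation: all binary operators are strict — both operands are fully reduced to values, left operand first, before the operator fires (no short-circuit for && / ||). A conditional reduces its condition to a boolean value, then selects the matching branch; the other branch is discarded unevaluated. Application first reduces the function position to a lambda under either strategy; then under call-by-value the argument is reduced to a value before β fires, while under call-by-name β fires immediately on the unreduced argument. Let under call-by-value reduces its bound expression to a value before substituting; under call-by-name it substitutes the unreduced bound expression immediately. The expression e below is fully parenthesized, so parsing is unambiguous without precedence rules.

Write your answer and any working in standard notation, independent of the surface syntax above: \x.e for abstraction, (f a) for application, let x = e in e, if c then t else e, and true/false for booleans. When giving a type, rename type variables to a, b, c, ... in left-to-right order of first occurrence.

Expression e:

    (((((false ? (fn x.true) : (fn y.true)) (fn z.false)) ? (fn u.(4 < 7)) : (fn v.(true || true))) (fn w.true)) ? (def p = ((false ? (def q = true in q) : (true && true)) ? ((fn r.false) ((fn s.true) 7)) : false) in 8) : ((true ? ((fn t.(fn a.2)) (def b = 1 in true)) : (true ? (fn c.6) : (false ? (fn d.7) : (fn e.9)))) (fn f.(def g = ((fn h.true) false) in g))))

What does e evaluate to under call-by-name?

Answer: 8

Derivation:
step 0: (if ((if ((if false then (\x.true) else (\y.true)) (\z.false)) then (\u.(4 < 7)) else (\v.(true || true))) (\w.true)) then (let p = (if (if false then (let q = true in q) else (true && true)) then ((\r.false) ((\s.true) 7)) else false) in 8) else ((if true then ((\t.(\a.2)) (let b = 1 in true)) else (if true then (\c.6) else (if false then (\d.7) else (\e.9)))) (\f.(let g = ((\h.true) false) in g))))
step 1: [if@0.0.0.0] (if ((if ((\y.true) (\z.false)) then (\u.(4 < 7)) else (\v.(true || true))) (\w.true)) then (let p = (if (if false then (let q = true in q) else (true && true)) then ((\r.false) ((\s.true) 7)) else false) in 8) else ((if true then ((\t.(\a.2)) (let b = 1 in true)) else (if true then (\c.6) else (if false then (\d.7) else (\e.9)))) (\f.(let g = ((\h.true) false) in g))))
step 2: [beta@0.0.0] (if ((if true then (\u.(4 < 7)) else (\v.(true || true))) (\w.true)) then (let p = (if (if false then (let q = true in q) else (true && true)) then ((\r.false) ((\s.true) 7)) else false) in 8) else ((if true then ((\t.(\a.2)) (let b = 1 in true)) else (if true then (\c.6) else (if false then (\d.7) else (\e.9)))) (\f.(let g = ((\h.true) false) in g))))
step 3: [if@0.0] (if ((\u.(4 < 7)) (\w.true)) then (let p = (if (if false then (let q = true in q) else (true && true)) then ((\r.false) ((\s.true) 7)) else false) in 8) else ((if true then ((\t.(\a.2)) (let b = 1 in true)) else (if true then (\c.6) else (if false then (\d.7) else (\e.9)))) (\f.(let g = ((\h.true) false) in g))))
step 4: [beta@0] (if (4 < 7) then (let p = (if (if false then (let q = true in q) else (true && true)) then ((\r.false) ((\s.true) 7)) else false) in 8) else ((if true then ((\t.(\a.2)) (let b = 1 in true)) else (if true then (\c.6) else (if false then (\d.7) else (\e.9)))) (\f.(let g = ((\h.true) false) in g))))
step 5: [delta@0] (if true then (let p = (if (if false then (let q = true in q) else (true && true)) then ((\r.false) ((\s.true) 7)) else false) in 8) else ((if true then ((\t.(\a.2)) (let b = 1 in true)) else (if true then (\c.6) else (if false then (\d.7) else (\e.9)))) (\f.(let g = ((\h.true) false) in g))))
step 6: [if@root] (let p = (if (if false then (let q = true in q) else (true && true)) then ((\r.false) ((\s.true) 7)) else false) in 8)
step 7: [let@root] 8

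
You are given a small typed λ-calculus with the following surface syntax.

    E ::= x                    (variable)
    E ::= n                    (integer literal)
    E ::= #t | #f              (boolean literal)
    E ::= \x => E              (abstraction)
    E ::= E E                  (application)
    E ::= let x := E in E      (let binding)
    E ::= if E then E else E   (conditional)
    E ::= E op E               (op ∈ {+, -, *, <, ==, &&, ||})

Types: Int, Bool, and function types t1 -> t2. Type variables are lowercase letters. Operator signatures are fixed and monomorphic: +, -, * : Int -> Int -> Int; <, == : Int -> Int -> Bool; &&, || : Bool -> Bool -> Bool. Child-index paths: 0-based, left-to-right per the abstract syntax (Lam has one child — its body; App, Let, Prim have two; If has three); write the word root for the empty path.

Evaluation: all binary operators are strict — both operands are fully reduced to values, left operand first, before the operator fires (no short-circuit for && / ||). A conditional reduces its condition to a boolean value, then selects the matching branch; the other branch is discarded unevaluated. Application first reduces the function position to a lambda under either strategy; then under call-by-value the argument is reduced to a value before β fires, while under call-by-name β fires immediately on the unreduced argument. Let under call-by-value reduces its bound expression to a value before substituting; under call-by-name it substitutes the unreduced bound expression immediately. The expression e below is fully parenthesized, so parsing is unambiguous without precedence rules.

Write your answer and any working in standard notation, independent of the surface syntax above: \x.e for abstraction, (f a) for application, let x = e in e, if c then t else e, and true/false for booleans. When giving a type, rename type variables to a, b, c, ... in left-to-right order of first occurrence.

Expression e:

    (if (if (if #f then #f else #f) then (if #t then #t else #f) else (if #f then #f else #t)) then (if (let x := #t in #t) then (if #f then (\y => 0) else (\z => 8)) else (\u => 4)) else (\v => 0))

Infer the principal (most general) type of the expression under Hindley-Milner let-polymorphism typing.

Answer: a -> Int

Derivation:
  unify Bool ~ Bool
  unify Bool ~ Bool
  unify Bool ~ Bool
  unify Bool ~ Bool
  unify Bool ~ Bool
  unify Bool ~ Bool
  unify Bool ~ Bool
  unify Bool ~ Bool
  unify Bool ~ Bool
let x : Bool
  unify Bool ~ Bool
  unify Bool ~ Bool
\y._ : a -> Int
\z._ : b -> Int
  unify a -> Int ~ b -> Int
  unify a ~ b
  unify Int ~ Int
\u._ : c -> Int
  unify b -> Int ~ c -> Int
  unify b ~ c
  unify Int ~ Int
\v._ : d -> Int
  unify c -> Int ~ d -> Int
  unify c ~ d
  unify Int ~ Int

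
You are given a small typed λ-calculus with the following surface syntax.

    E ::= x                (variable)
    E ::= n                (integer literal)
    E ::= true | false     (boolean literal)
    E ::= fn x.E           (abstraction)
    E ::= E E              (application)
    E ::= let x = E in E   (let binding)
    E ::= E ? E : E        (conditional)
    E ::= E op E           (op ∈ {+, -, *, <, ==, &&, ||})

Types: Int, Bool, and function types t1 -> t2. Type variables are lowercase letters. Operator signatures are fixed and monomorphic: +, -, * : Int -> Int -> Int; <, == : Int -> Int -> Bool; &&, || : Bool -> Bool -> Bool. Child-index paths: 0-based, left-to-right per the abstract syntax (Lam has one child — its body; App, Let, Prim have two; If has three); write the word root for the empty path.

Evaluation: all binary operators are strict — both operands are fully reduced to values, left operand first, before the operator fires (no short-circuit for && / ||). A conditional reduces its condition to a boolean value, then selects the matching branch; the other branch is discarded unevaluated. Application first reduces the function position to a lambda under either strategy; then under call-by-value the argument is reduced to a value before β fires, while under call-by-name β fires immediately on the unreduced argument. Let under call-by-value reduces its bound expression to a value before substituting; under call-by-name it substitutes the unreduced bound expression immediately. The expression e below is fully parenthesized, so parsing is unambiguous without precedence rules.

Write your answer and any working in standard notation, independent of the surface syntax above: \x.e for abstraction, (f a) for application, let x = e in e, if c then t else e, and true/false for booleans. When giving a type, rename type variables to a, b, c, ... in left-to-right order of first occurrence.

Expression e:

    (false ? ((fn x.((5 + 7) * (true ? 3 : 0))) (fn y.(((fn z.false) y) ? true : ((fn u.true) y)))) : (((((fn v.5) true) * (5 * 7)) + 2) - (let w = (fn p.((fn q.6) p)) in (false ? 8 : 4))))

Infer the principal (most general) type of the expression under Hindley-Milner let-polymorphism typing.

Trace:
  unify Bool ~ Bool
  unify Int ~ Int
  unify Int ~ Int
  unify Int ~ Int
  unify Bool ~ Bool
  unify Int ~ Int
  unify Int ~ Int
\x._ : a -> Int
\z._ : c -> Bool
y : b
  unify c -> Bool ~ b -> d
  unify c ~ b
  unify Bool ~ d
_ _ : Bool
  unify Bool ~ Bool
\u._ : e -> Bool
y : b
  unify e -> Bool ~ b -> f
  unify e ~ b
  unify Bool ~ f
_ _ : Bool
  unify Bool ~ Bool
\y._ : b -> Bool
  unify a -> Int ~ (b -> Bool) -> g
  unify a ~ b -> Bool
  unify Int ~ g
_ _ : Int
\v._ : h -> Int
  unify h -> Int ~ Bool -> i
  unify h ~ Bool
  unify Int ~ i
_ _ : Int
  unify Int ~ Int
  unify Int ~ Int
  unify Int ~ Int
  unify Int ~ Int
  unify Int ~ Int
  unify Int ~ Int
  unify Int ~ Int
\q._ : k -> Int
p : j
  unify k -> Int ~ j -> l
  unify k ~ j
  unify Int ~ l
_ _ : Int
\p._ : j -> Int
let w : forall. j -> Int
  unify Bool ~ Bool
  unify Int ~ Int
  unify Int ~ Int
  unify Int ~ Int

Answer: Int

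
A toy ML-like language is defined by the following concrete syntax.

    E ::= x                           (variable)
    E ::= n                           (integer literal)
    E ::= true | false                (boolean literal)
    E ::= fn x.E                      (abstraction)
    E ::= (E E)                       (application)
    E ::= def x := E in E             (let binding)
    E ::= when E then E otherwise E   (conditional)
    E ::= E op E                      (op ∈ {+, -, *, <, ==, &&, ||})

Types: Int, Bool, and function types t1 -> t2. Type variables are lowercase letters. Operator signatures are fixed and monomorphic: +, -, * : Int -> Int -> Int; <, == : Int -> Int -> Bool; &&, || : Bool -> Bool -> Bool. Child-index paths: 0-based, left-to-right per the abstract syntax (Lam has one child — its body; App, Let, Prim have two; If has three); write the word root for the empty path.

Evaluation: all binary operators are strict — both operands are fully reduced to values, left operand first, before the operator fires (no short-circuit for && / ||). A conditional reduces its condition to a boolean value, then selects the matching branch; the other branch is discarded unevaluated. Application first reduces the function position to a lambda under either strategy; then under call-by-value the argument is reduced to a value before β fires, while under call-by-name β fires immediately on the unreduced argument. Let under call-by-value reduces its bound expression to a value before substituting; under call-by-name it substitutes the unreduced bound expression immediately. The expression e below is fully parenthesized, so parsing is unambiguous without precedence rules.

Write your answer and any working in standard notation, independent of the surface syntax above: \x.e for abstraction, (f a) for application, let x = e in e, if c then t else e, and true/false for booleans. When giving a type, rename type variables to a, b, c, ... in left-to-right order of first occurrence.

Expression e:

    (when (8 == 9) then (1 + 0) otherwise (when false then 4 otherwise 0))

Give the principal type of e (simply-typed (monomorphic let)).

Answer: Int

Trace:
  unify Int ~ Int
  unify Int ~ Int
  unify Bool ~ Bool
  unify Int ~ Int
  unify Int ~ Int
  unify Bool ~ Bool
  unify Int ~ Int
  unify Int ~ Int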